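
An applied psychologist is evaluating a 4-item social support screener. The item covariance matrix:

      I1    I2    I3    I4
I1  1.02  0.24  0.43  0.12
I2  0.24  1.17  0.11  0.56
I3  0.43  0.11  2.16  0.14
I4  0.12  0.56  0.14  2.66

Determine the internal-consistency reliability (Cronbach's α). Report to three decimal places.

ΣVar(i) = 1.02 + 1.17 + 2.16 + 2.66 = 7.01
Sum of the distinct covariances = 1.60
σ²_total = 7.01 + 2 × 1.60 = 10.21
α = (k/(k−1))·(1 − ΣVar(i)/σ²_total) = (4/3)·(1 − 7.01/10.21) = 0.418

Cronbach's α = 0.418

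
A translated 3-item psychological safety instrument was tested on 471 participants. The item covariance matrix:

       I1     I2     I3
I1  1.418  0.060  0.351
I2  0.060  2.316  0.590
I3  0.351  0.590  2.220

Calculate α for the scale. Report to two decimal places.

α = 0.38

Σσᵢ² = 1.418 + 2.316 + 2.220 = 5.954
Sum of the distinct covariances = 1.001
Var(T) = 5.954 + 2 × 1.001 = 7.956
α = (k/(k−1))·(1 − Σσᵢ²/Var(T)) = (3/2)·(1 − 5.954/7.956) = 0.38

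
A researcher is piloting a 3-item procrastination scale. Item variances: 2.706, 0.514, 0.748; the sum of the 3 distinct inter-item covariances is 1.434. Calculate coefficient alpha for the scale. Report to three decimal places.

ΣVar(i) = 2.706 + 0.514 + 0.748 = 3.968
Sum of distinct covariances = 1.434
σ²_T = ΣVar(i) + 2·Σcov = 3.968 + 2 × 1.434 = 6.836
α = (3/2)·(1 − 3.968/6.836) = 0.629

α = 0.629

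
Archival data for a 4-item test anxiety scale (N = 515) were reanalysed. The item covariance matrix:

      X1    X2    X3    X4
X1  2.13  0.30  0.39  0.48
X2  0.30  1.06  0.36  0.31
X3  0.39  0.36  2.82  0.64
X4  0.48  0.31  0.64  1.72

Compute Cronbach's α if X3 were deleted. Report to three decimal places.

α = 0.461

Remaining items: X1, X2, X4 (k = 3).
sum of item variances = 2.13 + 1.06 + 1.72 = 4.91
total variance = 4.91 + 2 × 1.09 = 7.09
α (item deleted) = (3/2)·(1 − 4.91/7.09) = 0.461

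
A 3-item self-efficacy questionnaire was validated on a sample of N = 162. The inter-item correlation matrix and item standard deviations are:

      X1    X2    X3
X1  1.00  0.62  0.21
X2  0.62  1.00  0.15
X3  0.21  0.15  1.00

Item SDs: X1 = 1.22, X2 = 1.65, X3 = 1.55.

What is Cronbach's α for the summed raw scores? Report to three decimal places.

Σσ²ᵢ = 1.22² + 1.65² + 1.55² = 6.6134
Covariances σ_ij = r_ij · s_i · s_j:
  σ(X1,X2) = 0.62 × 1.22 × 1.65 = 1.2481
  σ(X1,X3) = 0.21 × 1.22 × 1.55 = 0.3971
  σ(X2,X3) = 0.15 × 1.65 × 1.55 = 0.3836
σ²_T = Σσ²ᵢ + 2·Σσ_ij = 6.6134 + 2 × 2.0288 = 10.6710
α = (3/2)·(1 − 6.6134/10.6710) = 0.570

α = 0.570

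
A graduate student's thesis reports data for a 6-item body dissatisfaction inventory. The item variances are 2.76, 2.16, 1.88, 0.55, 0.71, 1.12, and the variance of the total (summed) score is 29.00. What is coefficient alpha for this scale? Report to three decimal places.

coefficient alpha = 0.820

Σσ²ᵢ = 2.76 + 2.16 + 1.88 + 0.55 + 0.71 + 1.12 = 9.18
α = (k/(k−1))·(1 − Σσ²ᵢ/σ²_T) = (6/5)·(1 − 9.18/29.00) = 0.820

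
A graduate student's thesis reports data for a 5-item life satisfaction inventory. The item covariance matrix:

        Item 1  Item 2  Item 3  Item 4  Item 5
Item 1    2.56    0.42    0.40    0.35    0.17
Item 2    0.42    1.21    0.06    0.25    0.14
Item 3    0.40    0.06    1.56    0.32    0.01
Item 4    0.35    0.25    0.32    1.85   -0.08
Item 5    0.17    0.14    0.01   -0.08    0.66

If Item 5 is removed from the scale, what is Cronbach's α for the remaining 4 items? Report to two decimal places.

Remaining items: Item 1, Item 2, Item 3, Item 4 (k = 4).
ΣVar(i) = 2.56 + 1.21 + 1.56 + 1.85 = 7.18
total variance = 7.18 + 2 × 1.80 = 10.78
α (item deleted) = (4/3)·(1 − 7.18/10.78) = 0.45

α = 0.45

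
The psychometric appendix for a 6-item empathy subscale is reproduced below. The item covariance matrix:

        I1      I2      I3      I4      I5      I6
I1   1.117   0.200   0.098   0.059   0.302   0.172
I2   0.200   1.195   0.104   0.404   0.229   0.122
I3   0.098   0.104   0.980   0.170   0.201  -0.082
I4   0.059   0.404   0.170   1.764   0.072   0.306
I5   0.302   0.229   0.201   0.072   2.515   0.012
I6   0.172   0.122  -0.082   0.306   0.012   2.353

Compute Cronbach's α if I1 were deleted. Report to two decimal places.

Cronbach's α = 0.32

Remaining items: I2, I3, I4, I5, I6 (k = 5).
sum of item variances = 1.195 + 0.980 + 1.764 + 2.515 + 2.353 = 8.807
total variance = 8.807 + 2 × 1.538 = 11.883
α (item deleted) = (5/4)·(1 − 8.807/11.883) = 0.32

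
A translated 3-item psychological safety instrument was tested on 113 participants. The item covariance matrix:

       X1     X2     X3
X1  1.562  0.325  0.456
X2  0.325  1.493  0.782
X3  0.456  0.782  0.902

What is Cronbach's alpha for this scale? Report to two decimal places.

sum of item variances = 1.562 + 1.493 + 0.902 = 3.957
Sum of off-diagonal covariances = 1.563
Var(T) = 3.957 + 2 × 1.563 = 7.083
α = (k/(k−1))·(1 − sum of item variances/Var(T)) = (3/2)·(1 − 3.957/7.083) = 0.66

Cronbach's alpha = 0.66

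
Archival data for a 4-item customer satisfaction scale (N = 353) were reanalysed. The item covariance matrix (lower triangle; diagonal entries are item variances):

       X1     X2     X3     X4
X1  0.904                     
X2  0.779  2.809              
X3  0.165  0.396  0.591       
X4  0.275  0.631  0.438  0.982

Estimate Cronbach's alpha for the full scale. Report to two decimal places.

Σσ²ᵢ = 0.904 + 2.809 + 0.591 + 0.982 = 5.286
Sum of the distinct covariances = 2.684
total variance = 5.286 + 2 × 2.684 = 10.654
α = (k/(k−1))·(1 − Σσ²ᵢ/total variance) = (4/3)·(1 − 5.286/10.654) = 0.67

Cronbach's alpha = 0.67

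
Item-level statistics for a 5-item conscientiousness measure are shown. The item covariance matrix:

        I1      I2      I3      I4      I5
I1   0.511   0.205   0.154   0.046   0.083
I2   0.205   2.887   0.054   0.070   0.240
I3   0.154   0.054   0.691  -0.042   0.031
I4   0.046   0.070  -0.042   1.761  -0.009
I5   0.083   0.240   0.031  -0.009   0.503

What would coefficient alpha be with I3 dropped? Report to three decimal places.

coefficient alpha = 0.244

Remaining items: I1, I2, I4, I5 (k = 4).
Σσ²ᵢ = 0.511 + 2.887 + 1.761 + 0.503 = 5.662
σ²_total = 5.662 + 2 × 0.635 = 6.932
α (item deleted) = (4/3)·(1 − 5.662/6.932) = 0.244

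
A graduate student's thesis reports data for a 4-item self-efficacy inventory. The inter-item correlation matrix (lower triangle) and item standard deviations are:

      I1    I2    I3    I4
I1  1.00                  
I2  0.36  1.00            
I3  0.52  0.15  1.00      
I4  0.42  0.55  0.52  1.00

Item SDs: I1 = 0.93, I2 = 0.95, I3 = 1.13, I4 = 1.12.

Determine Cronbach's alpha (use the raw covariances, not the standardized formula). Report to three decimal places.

Cronbach's alpha = 0.743

Σσ²ᵢ = 0.93² + 0.95² + 1.13² + 1.12² = 4.2987
Covariances σ_ij = r_ij · s_i · s_j:
  σ(I1,I2) = 0.36 × 0.93 × 0.95 = 0.3181
  σ(I1,I3) = 0.52 × 0.93 × 1.13 = 0.5465
  σ(I1,I4) = 0.42 × 0.93 × 1.12 = 0.4375
  σ(I2,I3) = 0.15 × 0.95 × 1.13 = 0.1610
  σ(I2,I4) = 0.55 × 0.95 × 1.12 = 0.5852
  σ(I3,I4) = 0.52 × 1.13 × 1.12 = 0.6581
σ²_T = Σσ²ᵢ + 2·Σσ_ij = 4.2987 + 2 × 2.7064 = 9.7115
α = (4/3)·(1 − 4.2987/9.7115) = 0.743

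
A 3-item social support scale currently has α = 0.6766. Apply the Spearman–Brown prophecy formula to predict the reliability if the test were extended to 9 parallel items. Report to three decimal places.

predicted reliability = 0.863

Length factor m = 9/3 = 3.0000
α' = m·α / (1 + (m−1)·α)
   = 9/3 × 0.6766 / (1 + (9/3 − 1) × 0.6766)
   = 2.0298 / 2.3532 = 0.863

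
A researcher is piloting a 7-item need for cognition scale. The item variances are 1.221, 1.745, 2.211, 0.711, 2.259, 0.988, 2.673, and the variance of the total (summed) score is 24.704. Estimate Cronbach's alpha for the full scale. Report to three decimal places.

Σσᵢ² = 1.221 + 1.745 + 2.211 + 0.711 + 2.259 + 0.988 + 2.673 = 11.808
α = (k/(k−1))·(1 − Σσᵢ²/Var(T)) = (7/6)·(1 − 11.808/24.704) = 0.609

Cronbach's alpha = 0.609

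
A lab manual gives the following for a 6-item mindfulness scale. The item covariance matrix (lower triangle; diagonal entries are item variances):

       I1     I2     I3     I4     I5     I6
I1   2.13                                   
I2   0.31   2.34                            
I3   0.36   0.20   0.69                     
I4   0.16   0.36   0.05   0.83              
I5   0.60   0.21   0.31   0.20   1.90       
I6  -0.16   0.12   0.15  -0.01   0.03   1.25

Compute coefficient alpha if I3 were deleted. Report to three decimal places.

Remaining items: I1, I2, I4, I5, I6 (k = 5).
ΣVar(i) = 2.13 + 2.34 + 0.83 + 1.90 + 1.25 = 8.45
total variance = 8.45 + 2 × 1.82 = 12.09
α (item deleted) = (5/4)·(1 − 8.45/12.09) = 0.376

coefficient alpha = 0.376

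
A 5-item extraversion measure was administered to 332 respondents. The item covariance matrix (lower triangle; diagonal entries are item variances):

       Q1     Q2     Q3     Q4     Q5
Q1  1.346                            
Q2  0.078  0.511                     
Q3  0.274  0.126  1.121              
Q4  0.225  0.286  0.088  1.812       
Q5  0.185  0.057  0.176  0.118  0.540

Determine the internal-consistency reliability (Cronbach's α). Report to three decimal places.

ΣVar(i) = 1.346 + 0.511 + 1.121 + 1.812 + 0.540 = 5.330
Σ_{i<j} σ_ij = 1.613
Var(T) = 5.330 + 2 × 1.613 = 8.556
α = (k/(k−1))·(1 − ΣVar(i)/Var(T)) = (5/4)·(1 − 5.330/8.556) = 0.471

α = 0.471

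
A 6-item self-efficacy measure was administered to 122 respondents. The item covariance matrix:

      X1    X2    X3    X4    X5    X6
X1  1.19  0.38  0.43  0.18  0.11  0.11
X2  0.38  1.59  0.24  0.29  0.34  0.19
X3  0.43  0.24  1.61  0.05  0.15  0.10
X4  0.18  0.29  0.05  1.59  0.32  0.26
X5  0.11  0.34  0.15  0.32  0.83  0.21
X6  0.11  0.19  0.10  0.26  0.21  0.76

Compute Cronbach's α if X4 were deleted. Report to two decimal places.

α = 0.54

Remaining items: X1, X2, X3, X5, X6 (k = 5).
Σσ²ᵢ = 1.19 + 1.59 + 1.61 + 0.83 + 0.76 = 5.98
σ²_total = 5.98 + 2 × 2.26 = 10.50
α (item deleted) = (5/4)·(1 − 5.98/10.50) = 0.54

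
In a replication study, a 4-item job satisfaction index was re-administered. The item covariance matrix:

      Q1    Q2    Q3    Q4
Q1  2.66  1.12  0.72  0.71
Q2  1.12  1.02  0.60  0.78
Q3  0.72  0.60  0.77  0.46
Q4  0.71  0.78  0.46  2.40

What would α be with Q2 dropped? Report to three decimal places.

α = 0.590

Remaining items: Q1, Q3, Q4 (k = 3).
sum of item variances = 2.66 + 0.77 + 2.40 = 5.83
total variance = 5.83 + 2 × 1.89 = 9.61
α (item deleted) = (3/2)·(1 − 5.83/9.61) = 0.590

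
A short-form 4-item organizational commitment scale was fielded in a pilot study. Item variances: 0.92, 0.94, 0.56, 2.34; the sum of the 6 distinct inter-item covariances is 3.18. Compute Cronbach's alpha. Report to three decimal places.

ΣVar(i) = 0.92 + 0.94 + 0.56 + 2.34 = 4.76
Sum of distinct covariances = 3.18
Var(T) = ΣVar(i) + 2·Σcov = 4.76 + 2 × 3.18 = 11.12
α = (4/3)·(1 − 4.76/11.12) = 0.763

α = 0.763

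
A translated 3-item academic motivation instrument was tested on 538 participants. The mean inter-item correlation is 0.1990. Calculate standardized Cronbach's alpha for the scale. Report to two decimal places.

Standardized α = k·r̄ / (1 + (k−1)·r̄) = 3 × 0.1990 / (1 + 2 × 0.1990)
  = 0.5970 / 1.3980 = 0.43

α = 0.43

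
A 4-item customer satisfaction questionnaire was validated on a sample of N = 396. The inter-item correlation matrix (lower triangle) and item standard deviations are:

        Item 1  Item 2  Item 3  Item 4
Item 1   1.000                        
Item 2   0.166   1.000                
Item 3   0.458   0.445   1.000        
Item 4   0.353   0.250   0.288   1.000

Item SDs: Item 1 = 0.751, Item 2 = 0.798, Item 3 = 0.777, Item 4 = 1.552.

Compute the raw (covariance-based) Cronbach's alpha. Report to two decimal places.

Cronbach's alpha = 0.60

Σσ²ᵢ = 0.751² + 0.798² + 0.777² + 1.552² = 4.2132
Covariances σ_ij = r_ij · s_i · s_j:
  σ(Item 1,Item 2) = 0.166 × 0.751 × 0.798 = 0.0995
  σ(Item 1,Item 3) = 0.458 × 0.751 × 0.777 = 0.2673
  σ(Item 1,Item 4) = 0.353 × 0.751 × 1.552 = 0.4114
  σ(Item 2,Item 3) = 0.445 × 0.798 × 0.777 = 0.2759
  σ(Item 2,Item 4) = 0.250 × 0.798 × 1.552 = 0.3096
  σ(Item 3,Item 4) = 0.288 × 0.777 × 1.552 = 0.3473
σ²_T = Σσ²ᵢ + 2·Σσ_ij = 4.2132 + 2 × 1.7110 = 7.6352
α = (4/3)·(1 − 4.2132/7.6352) = 0.60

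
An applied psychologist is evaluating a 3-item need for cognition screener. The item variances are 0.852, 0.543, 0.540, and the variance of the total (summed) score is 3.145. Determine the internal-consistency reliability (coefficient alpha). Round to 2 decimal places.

ΣVar(i) = 0.852 + 0.543 + 0.540 = 1.935
α = (k/(k−1))·(1 − ΣVar(i)/Var(T)) = (3/2)·(1 − 1.935/3.145) = 0.58

coefficient alpha = 0.58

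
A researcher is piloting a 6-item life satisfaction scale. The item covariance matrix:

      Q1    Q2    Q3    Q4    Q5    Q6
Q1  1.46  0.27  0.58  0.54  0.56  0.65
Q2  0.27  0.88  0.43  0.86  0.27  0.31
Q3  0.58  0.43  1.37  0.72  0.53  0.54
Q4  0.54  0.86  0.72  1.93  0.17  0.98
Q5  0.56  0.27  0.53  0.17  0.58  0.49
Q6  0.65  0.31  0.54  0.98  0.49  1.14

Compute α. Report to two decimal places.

sum of item variances = 1.46 + 0.88 + 1.37 + 1.93 + 0.58 + 1.14 = 7.36
Sum of off-diagonal covariances = 7.90
total variance = 7.36 + 2 × 7.90 = 23.16
α = (k/(k−1))·(1 − sum of item variances/total variance) = (6/5)·(1 − 7.36/23.16) = 0.82

α = 0.82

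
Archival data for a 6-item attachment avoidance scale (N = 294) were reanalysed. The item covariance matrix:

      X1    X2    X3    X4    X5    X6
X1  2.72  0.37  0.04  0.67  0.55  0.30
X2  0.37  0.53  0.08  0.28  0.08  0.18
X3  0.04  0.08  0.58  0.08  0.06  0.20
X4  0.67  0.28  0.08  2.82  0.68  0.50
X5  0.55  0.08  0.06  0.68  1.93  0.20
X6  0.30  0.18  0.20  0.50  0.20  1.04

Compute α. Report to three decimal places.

α = 0.564

Σσ²ᵢ = 2.72 + 0.53 + 0.58 + 2.82 + 1.93 + 1.04 = 9.62
Sum of the distinct covariances = 4.27
Var(T) = 9.62 + 2 × 4.27 = 18.16
α = (k/(k−1))·(1 − Σσ²ᵢ/Var(T)) = (6/5)·(1 − 9.62/18.16) = 0.564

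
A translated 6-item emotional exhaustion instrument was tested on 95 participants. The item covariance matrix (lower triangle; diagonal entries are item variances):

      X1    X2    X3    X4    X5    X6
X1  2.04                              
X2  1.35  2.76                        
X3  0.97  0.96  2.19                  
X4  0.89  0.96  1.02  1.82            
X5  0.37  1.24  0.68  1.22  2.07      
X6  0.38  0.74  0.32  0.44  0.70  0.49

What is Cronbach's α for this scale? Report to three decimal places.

ΣVar(i) = 2.04 + 2.76 + 2.19 + 1.82 + 2.07 + 0.49 = 11.37
Σ_{i<j} σ_ij = 12.24
Var(T) = 11.37 + 2 × 12.24 = 35.85
α = (k/(k−1))·(1 − ΣVar(i)/Var(T)) = (6/5)·(1 − 11.37/35.85) = 0.819

α = 0.819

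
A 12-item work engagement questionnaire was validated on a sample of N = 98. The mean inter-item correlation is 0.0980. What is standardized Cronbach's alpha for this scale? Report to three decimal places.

Standardized α = k·r̄ / (1 + (k−1)·r̄) = 12 × 0.0980 / (1 + 11 × 0.0980)
  = 1.1760 / 2.0780 = 0.566

α = 0.566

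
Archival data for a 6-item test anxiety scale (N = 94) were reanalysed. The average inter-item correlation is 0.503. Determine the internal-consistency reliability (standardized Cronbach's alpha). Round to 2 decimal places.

Standardized α = k·r̄ / (1 + (k−1)·r̄) = 6 × 0.503 / (1 + 5 × 0.503)
  = 3.0180 / 3.5150 = 0.86

standardized Cronbach's alpha = 0.86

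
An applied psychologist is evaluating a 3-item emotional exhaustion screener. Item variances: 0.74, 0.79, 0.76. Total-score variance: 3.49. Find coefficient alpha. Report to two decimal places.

Σσᵢ² = 0.74 + 0.79 + 0.76 = 2.29
α = (k/(k−1))·(1 − Σσᵢ²/σ²_total) = (3/2)·(1 − 2.29/3.49) = 0.52

α = 0.52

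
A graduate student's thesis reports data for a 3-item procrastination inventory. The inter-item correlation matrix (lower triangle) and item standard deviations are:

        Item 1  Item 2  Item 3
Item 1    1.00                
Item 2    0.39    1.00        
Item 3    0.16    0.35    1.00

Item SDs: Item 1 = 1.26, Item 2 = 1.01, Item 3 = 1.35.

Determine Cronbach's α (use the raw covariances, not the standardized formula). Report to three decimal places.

Cronbach's α = 0.540

Σσ²ᵢ = 1.26² + 1.01² + 1.35² = 4.4302
Covariances σ_ij = r_ij · s_i · s_j:
  σ(Item 1,Item 2) = 0.39 × 1.26 × 1.01 = 0.4963
  σ(Item 1,Item 3) = 0.16 × 1.26 × 1.35 = 0.2722
  σ(Item 2,Item 3) = 0.35 × 1.01 × 1.35 = 0.4772
σ²_T = Σσ²ᵢ + 2·Σσ_ij = 4.4302 + 2 × 1.2457 = 6.9216
α = (3/2)·(1 − 4.4302/6.9216) = 0.540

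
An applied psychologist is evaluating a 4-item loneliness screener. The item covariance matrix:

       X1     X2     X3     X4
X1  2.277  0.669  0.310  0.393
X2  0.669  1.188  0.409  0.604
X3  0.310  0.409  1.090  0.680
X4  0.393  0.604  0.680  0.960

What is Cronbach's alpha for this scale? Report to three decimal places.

sum of item variances = 2.277 + 1.188 + 1.090 + 0.960 = 5.515
Σ_{i<j} σ_ij = 3.065
Var(T) = 5.515 + 2 × 3.065 = 11.645
α = (k/(k−1))·(1 − sum of item variances/Var(T)) = (4/3)·(1 − 5.515/11.645) = 0.702

Cronbach's alpha = 0.702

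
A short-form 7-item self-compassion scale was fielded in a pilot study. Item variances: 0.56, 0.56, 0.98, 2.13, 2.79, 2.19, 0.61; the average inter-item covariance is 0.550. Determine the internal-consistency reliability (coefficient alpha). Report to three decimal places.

Σσ²ᵢ = 0.56 + 0.56 + 0.98 + 2.13 + 2.79 + 2.19 + 0.61 = 9.82
Sum of the 21 distinct covariances = 21 × 0.550 = 11.550
total variance = Σσ²ᵢ + 2·Σcov = 9.82 + 2 × 11.550 = 32.920
α = (7/6)·(1 − 9.82/32.920) = 0.819

coefficient alpha = 0.819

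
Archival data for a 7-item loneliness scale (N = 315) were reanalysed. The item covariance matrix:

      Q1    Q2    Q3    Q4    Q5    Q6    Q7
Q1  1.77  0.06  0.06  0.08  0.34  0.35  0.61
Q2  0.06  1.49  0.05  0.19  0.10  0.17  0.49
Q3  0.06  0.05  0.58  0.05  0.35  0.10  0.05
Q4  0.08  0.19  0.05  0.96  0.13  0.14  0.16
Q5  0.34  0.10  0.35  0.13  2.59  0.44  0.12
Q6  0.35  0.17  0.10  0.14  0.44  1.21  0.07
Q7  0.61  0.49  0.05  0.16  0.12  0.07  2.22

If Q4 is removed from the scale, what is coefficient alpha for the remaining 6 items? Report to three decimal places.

Remaining items: Q1, Q2, Q3, Q5, Q6, Q7 (k = 6).
Σσ²ᵢ = 1.77 + 1.49 + 0.58 + 2.59 + 1.21 + 2.22 = 9.86
Var(T) = 9.86 + 2 × 3.36 = 16.58
α (item deleted) = (6/5)·(1 − 9.86/16.58) = 0.486

α = 0.486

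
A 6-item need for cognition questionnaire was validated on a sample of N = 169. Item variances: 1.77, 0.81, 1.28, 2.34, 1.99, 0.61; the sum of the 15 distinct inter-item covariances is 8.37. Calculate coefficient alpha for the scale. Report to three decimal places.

α = 0.787

sum of item variances = 1.77 + 0.81 + 1.28 + 2.34 + 1.99 + 0.61 = 8.80
Sum of distinct covariances = 8.37
total variance = sum of item variances + 2·Σcov = 8.80 + 2 × 8.37 = 25.54
α = (6/5)·(1 − 8.80/25.54) = 0.787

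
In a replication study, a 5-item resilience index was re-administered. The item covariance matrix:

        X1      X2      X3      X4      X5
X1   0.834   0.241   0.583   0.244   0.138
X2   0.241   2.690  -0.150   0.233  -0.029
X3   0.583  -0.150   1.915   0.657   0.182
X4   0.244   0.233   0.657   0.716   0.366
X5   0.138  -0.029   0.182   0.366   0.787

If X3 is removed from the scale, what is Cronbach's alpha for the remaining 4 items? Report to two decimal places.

Remaining items: X1, X2, X4, X5 (k = 4).
ΣVar(i) = 0.834 + 2.690 + 0.716 + 0.787 = 5.027
σ²_total = 5.027 + 2 × 1.193 = 7.413
α (item deleted) = (4/3)·(1 − 5.027/7.413) = 0.43

α = 0.43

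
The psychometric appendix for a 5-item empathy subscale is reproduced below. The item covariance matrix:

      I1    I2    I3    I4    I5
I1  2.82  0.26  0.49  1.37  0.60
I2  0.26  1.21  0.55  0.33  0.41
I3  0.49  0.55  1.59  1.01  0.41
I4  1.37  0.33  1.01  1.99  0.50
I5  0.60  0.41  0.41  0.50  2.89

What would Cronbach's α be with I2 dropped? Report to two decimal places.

α = 0.65

Remaining items: I1, I3, I4, I5 (k = 4).
sum of item variances = 2.82 + 1.59 + 1.99 + 2.89 = 9.29
σ²_T = 9.29 + 2 × 4.38 = 18.05
α (item deleted) = (4/3)·(1 − 9.29/18.05) = 0.65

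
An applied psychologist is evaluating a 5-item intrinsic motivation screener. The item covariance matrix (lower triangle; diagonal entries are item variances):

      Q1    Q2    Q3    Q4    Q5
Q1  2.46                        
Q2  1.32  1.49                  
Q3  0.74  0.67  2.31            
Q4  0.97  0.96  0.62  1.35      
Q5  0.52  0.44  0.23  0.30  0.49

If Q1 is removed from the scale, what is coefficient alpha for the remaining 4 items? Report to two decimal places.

Remaining items: Q2, Q3, Q4, Q5 (k = 4).
Σσᵢ² = 1.49 + 2.31 + 1.35 + 0.49 = 5.64
Var(T) = 5.64 + 2 × 3.22 = 12.08
α (item deleted) = (4/3)·(1 − 5.64/12.08) = 0.71

coefficient alpha = 0.71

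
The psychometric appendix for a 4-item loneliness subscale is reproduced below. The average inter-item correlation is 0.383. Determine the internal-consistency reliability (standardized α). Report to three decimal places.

Standardized α = k·r̄ / (1 + (k−1)·r̄) = 4 × 0.383 / (1 + 3 × 0.383)
  = 1.5320 / 2.1490 = 0.713

standardized α = 0.713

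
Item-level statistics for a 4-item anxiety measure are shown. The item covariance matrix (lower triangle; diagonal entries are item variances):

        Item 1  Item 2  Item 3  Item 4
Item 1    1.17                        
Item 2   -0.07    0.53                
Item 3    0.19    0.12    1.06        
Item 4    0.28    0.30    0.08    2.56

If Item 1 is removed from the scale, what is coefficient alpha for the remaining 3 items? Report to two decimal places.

Remaining items: Item 2, Item 3, Item 4 (k = 3).
Σσ²ᵢ = 0.53 + 1.06 + 2.56 = 4.15
total variance = 4.15 + 2 × 0.50 = 5.15
α (item deleted) = (3/2)·(1 − 4.15/5.15) = 0.29

α = 0.29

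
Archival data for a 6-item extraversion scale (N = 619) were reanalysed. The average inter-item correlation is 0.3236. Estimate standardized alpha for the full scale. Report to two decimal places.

standardized alpha = 0.74

Standardized α = k·r̄ / (1 + (k−1)·r̄) = 6 × 0.3236 / (1 + 5 × 0.3236)
  = 1.9416 / 2.6180 = 0.74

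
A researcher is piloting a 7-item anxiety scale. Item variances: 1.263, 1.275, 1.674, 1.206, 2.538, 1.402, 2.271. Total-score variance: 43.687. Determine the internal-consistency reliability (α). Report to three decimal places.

Σσ²ᵢ = 1.263 + 1.275 + 1.674 + 1.206 + 2.538 + 1.402 + 2.271 = 11.629
α = (k/(k−1))·(1 − Σσ²ᵢ/σ²_total) = (7/6)·(1 − 11.629/43.687) = 0.856

α = 0.856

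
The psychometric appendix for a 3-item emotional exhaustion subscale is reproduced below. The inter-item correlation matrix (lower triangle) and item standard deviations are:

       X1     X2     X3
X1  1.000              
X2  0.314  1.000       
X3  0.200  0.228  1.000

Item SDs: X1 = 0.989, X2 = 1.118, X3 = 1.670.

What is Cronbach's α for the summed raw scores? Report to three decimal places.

α = 0.458

Σσ²ᵢ = 0.989² + 1.118² + 1.670² = 5.0169
Covariances σ_ij = r_ij · s_i · s_j:
  σ(X1,X2) = 0.314 × 0.989 × 1.118 = 0.3472
  σ(X1,X3) = 0.200 × 0.989 × 1.670 = 0.3303
  σ(X2,X3) = 0.228 × 1.118 × 1.670 = 0.4257
σ²_T = Σσ²ᵢ + 2·Σσ_ij = 5.0169 + 2 × 1.1032 = 7.2233
α = (3/2)·(1 − 5.0169/7.2233) = 0.458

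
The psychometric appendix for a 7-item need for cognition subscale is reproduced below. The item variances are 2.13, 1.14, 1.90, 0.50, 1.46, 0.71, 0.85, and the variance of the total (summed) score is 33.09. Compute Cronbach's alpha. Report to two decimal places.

α = 0.86

ΣVar(i) = 2.13 + 1.14 + 1.90 + 0.50 + 1.46 + 0.71 + 0.85 = 8.69
α = (k/(k−1))·(1 − ΣVar(i)/σ²_T) = (7/6)·(1 − 8.69/33.09) = 0.86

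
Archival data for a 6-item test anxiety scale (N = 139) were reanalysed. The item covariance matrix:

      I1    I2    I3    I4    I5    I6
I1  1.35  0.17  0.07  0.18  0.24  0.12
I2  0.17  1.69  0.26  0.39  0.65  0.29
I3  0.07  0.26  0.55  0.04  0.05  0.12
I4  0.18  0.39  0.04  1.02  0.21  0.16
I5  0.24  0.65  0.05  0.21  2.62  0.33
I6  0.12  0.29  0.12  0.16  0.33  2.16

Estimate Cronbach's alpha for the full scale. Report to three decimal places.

sum of item variances = 1.35 + 1.69 + 0.55 + 1.02 + 2.62 + 2.16 = 9.39
Σ_{i<j} σ_ij = 3.28
Var(T) = 9.39 + 2 × 3.28 = 15.95
α = (k/(k−1))·(1 − sum of item variances/Var(T)) = (6/5)·(1 − 9.39/15.95) = 0.494

α = 0.494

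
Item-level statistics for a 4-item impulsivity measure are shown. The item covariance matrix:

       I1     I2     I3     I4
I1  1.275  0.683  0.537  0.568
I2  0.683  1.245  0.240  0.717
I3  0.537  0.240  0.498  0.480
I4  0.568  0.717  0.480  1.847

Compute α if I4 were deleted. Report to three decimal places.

α = 0.738

Remaining items: I1, I2, I3 (k = 3).
sum of item variances = 1.275 + 1.245 + 0.498 = 3.018
Var(T) = 3.018 + 2 × 1.460 = 5.938
α (item deleted) = (3/2)·(1 − 3.018/5.938) = 0.738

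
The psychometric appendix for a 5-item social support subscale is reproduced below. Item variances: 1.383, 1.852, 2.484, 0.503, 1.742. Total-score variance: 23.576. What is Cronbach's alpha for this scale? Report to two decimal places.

Σσᵢ² = 1.383 + 1.852 + 2.484 + 0.503 + 1.742 = 7.964
α = (k/(k−1))·(1 − Σσᵢ²/Var(T)) = (5/4)·(1 − 7.964/23.576) = 0.83

α = 0.83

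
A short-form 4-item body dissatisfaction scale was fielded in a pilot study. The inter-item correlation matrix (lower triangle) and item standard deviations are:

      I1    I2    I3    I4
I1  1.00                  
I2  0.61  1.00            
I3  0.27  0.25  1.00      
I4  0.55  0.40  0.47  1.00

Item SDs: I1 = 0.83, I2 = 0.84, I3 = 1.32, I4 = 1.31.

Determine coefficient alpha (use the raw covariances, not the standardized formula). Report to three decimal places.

Σσ²ᵢ = 0.83² + 0.84² + 1.32² + 1.31² = 4.8530
Covariances σ_ij = r_ij · s_i · s_j:
  σ(I1,I2) = 0.61 × 0.83 × 0.84 = 0.4253
  σ(I1,I3) = 0.27 × 0.83 × 1.32 = 0.2958
  σ(I1,I4) = 0.55 × 0.83 × 1.31 = 0.5980
  σ(I2,I3) = 0.25 × 0.84 × 1.32 = 0.2772
  σ(I2,I4) = 0.40 × 0.84 × 1.31 = 0.4402
  σ(I3,I4) = 0.47 × 1.32 × 1.31 = 0.8127
σ²_T = Σσ²ᵢ + 2·Σσ_ij = 4.8530 + 2 × 2.8492 = 10.5514
α = (4/3)·(1 − 4.8530/10.5514) = 0.720

α = 0.720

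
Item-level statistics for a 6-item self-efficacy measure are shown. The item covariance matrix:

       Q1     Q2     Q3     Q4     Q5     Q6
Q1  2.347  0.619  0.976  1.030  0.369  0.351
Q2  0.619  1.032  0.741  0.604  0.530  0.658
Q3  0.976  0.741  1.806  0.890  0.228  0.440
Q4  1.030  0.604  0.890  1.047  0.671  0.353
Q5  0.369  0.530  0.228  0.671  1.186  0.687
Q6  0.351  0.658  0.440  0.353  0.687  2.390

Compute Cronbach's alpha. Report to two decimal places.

Σσᵢ² = 2.347 + 1.032 + 1.806 + 1.047 + 1.186 + 2.390 = 9.808
Σ_{i<j} σ_ij = 9.147
total variance = 9.808 + 2 × 9.147 = 28.102
α = (k/(k−1))·(1 − Σσᵢ²/total variance) = (6/5)·(1 − 9.808/28.102) = 0.78

Cronbach's alpha = 0.78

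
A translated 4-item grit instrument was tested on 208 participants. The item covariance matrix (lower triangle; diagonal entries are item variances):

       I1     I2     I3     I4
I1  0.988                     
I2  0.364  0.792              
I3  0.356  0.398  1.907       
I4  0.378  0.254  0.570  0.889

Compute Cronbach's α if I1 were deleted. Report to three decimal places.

Remaining items: I2, I3, I4 (k = 3).
sum of item variances = 0.792 + 1.907 + 0.889 = 3.588
Var(T) = 3.588 + 2 × 1.222 = 6.032
α (item deleted) = (3/2)·(1 − 3.588/6.032) = 0.608

α = 0.608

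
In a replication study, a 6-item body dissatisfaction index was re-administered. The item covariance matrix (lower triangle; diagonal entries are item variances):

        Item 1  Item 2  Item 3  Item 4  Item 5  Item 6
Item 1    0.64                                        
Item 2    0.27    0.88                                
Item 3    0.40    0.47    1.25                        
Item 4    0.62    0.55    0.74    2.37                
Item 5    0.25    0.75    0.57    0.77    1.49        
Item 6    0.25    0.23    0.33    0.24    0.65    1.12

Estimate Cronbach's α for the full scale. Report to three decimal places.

Cronbach's α = 0.776

ΣVar(i) = 0.64 + 0.88 + 1.25 + 2.37 + 1.49 + 1.12 = 7.75
Sum of the distinct covariances = 7.09
σ²_total = 7.75 + 2 × 7.09 = 21.93
α = (k/(k−1))·(1 − ΣVar(i)/σ²_total) = (6/5)·(1 − 7.75/21.93) = 0.776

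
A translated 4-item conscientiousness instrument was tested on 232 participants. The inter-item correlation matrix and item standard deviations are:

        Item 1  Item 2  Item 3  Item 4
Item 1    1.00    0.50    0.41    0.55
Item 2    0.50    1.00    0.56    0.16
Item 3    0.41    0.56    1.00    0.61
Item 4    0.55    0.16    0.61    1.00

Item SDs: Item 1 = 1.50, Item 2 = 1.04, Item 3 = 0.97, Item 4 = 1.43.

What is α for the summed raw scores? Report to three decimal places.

α = 0.761

Σσ²ᵢ = 1.50² + 1.04² + 0.97² + 1.43² = 6.3174
Covariances σ_ij = r_ij · s_i · s_j:
  σ(Item 1,Item 2) = 0.50 × 1.50 × 1.04 = 0.7800
  σ(Item 1,Item 3) = 0.41 × 1.50 × 0.97 = 0.5966
  σ(Item 1,Item 4) = 0.55 × 1.50 × 1.43 = 1.1798
  σ(Item 2,Item 3) = 0.56 × 1.04 × 0.97 = 0.5649
  σ(Item 2,Item 4) = 0.16 × 1.04 × 1.43 = 0.2380
  σ(Item 3,Item 4) = 0.61 × 0.97 × 1.43 = 0.8461
σ²_T = Σσ²ᵢ + 2·Σσ_ij = 6.3174 + 2 × 4.2054 = 14.7282
α = (4/3)·(1 − 6.3174/14.7282) = 0.761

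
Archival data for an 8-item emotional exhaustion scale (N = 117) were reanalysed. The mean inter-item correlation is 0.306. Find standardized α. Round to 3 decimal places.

standardized α = 0.779

Standardized α = k·r̄ / (1 + (k−1)·r̄) = 8 × 0.306 / (1 + 7 × 0.306)
  = 2.4480 / 3.1420 = 0.779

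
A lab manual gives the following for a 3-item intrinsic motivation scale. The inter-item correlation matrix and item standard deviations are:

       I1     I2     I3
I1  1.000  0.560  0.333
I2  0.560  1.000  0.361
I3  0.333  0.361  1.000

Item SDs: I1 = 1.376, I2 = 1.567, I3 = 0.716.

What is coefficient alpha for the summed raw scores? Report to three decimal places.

coefficient alpha = 0.666

Σσ²ᵢ = 1.376² + 1.567² + 0.716² = 4.8615
Covariances σ_ij = r_ij · s_i · s_j:
  σ(I1,I2) = 0.560 × 1.376 × 1.567 = 1.2075
  σ(I1,I3) = 0.333 × 1.376 × 0.716 = 0.3281
  σ(I2,I3) = 0.361 × 1.567 × 0.716 = 0.4050
σ²_T = Σσ²ᵢ + 2·Σσ_ij = 4.8615 + 2 × 1.9406 = 8.7427
α = (3/2)·(1 − 4.8615/8.7427) = 0.666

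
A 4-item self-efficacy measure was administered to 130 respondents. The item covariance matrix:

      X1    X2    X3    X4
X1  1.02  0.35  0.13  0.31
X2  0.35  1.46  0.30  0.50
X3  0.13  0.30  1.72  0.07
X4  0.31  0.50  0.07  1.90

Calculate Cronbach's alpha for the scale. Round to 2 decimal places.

Σσᵢ² = 1.02 + 1.46 + 1.72 + 1.90 = 6.10
Sum of the distinct covariances = 1.66
σ²_total = 6.10 + 2 × 1.66 = 9.42
α = (k/(k−1))·(1 − Σσᵢ²/σ²_total) = (4/3)·(1 − 6.10/9.42) = 0.47

α = 0.47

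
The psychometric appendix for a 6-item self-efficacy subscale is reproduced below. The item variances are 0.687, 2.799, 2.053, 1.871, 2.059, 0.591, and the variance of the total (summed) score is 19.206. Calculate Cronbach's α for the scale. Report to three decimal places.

Σσ²ᵢ = 0.687 + 2.799 + 2.053 + 1.871 + 2.059 + 0.591 = 10.060
α = (k/(k−1))·(1 − Σσ²ᵢ/σ²_T) = (6/5)·(1 − 10.060/19.206) = 0.571

Cronbach's α = 0.571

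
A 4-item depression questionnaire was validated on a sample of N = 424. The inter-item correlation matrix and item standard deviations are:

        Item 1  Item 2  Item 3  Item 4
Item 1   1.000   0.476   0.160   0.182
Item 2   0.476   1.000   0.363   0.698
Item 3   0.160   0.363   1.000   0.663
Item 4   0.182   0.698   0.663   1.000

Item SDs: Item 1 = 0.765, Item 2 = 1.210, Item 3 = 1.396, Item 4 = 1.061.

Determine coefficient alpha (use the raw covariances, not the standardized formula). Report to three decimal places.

Σσ²ᵢ = 0.765² + 1.210² + 1.396² + 1.061² = 5.1239
Covariances σ_ij = r_ij · s_i · s_j:
  σ(Item 1,Item 2) = 0.476 × 0.765 × 1.210 = 0.4406
  σ(Item 1,Item 3) = 0.160 × 0.765 × 1.396 = 0.1709
  σ(Item 1,Item 4) = 0.182 × 0.765 × 1.061 = 0.1477
  σ(Item 2,Item 3) = 0.363 × 1.210 × 1.396 = 0.6132
  σ(Item 2,Item 4) = 0.698 × 1.210 × 1.061 = 0.8961
  σ(Item 3,Item 4) = 0.663 × 1.396 × 1.061 = 0.9820
σ²_T = Σσ²ᵢ + 2·Σσ_ij = 5.1239 + 2 × 3.2505 = 11.6249
α = (4/3)·(1 − 5.1239/11.6249) = 0.746

α = 0.746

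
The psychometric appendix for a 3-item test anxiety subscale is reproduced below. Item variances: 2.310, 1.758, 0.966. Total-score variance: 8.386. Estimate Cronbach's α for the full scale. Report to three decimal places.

Cronbach's α = 0.600

ΣVar(i) = 2.310 + 1.758 + 0.966 = 5.034
α = (k/(k−1))·(1 − ΣVar(i)/total variance) = (3/2)·(1 − 5.034/8.386) = 0.600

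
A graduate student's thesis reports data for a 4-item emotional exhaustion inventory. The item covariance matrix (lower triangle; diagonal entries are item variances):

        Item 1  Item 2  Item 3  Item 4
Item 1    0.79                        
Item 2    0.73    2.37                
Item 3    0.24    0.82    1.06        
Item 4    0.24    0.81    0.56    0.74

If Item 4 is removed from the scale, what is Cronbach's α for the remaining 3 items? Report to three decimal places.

Remaining items: Item 1, Item 2, Item 3 (k = 3).
sum of item variances = 0.79 + 2.37 + 1.06 = 4.22
σ²_total = 4.22 + 2 × 1.79 = 7.80
α (item deleted) = (3/2)·(1 − 4.22/7.80) = 0.688

α = 0.688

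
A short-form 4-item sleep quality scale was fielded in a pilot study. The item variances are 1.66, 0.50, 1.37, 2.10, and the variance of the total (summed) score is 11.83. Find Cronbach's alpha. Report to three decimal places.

Σσᵢ² = 1.66 + 0.50 + 1.37 + 2.10 = 5.63
α = (k/(k−1))·(1 − Σσᵢ²/σ²_total) = (4/3)·(1 − 5.63/11.83) = 0.699

Cronbach's alpha = 0.699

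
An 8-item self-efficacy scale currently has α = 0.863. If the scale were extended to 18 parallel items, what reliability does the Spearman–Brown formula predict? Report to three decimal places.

predicted reliability = 0.934

Length factor m = 18/8 = 2.2500
α' = m·α / (1 + (m−1)·α)
   = 18/8 × 0.863 / (1 + (18/8 − 1) × 0.863)
   = 1.9417 / 2.0787 = 0.934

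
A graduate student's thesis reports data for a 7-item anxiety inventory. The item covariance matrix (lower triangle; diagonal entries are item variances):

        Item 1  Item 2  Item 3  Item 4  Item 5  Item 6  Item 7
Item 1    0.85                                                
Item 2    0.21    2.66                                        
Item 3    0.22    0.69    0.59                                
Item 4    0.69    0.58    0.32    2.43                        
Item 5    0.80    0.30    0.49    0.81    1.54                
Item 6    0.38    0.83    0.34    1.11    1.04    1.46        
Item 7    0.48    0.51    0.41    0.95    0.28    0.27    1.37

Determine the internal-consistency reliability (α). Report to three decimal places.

α = 0.796

Σσ²ᵢ = 0.85 + 2.66 + 0.59 + 2.43 + 1.54 + 1.46 + 1.37 = 10.90
Sum of off-diagonal covariances = 11.71
σ²_T = 10.90 + 2 × 11.71 = 34.32
α = (k/(k−1))·(1 − Σσ²ᵢ/σ²_T) = (7/6)·(1 − 10.90/34.32) = 0.796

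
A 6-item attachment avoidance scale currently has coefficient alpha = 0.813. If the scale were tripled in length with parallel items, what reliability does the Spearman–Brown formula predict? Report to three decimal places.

Length factor m = 3
α' = m·α / (1 + (m−1)·α)
   = 3 × 0.813 / (1 + (3 − 1) × 0.813)
   = 2.4390 / 2.6260 = 0.929

predicted reliability = 0.929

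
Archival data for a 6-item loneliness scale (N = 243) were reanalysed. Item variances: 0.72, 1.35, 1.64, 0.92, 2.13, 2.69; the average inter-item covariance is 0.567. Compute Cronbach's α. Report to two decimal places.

Σσᵢ² = 0.72 + 1.35 + 1.64 + 0.92 + 2.13 + 2.69 = 9.45
Sum of the 15 distinct covariances = 15 × 0.567 = 8.505
total variance = Σσᵢ² + 2·Σcov = 9.45 + 2 × 8.505 = 26.460
α = (6/5)·(1 − 9.45/26.460) = 0.77

Cronbach's α = 0.77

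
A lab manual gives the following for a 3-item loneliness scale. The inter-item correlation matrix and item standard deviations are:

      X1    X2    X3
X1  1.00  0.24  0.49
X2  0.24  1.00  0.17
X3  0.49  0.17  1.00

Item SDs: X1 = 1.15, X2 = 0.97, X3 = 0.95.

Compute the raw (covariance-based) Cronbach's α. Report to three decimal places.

α = 0.566

Σσ²ᵢ = 1.15² + 0.97² + 0.95² = 3.1659
Covariances σ_ij = r_ij · s_i · s_j:
  σ(X1,X2) = 0.24 × 1.15 × 0.97 = 0.2677
  σ(X1,X3) = 0.49 × 1.15 × 0.95 = 0.5353
  σ(X2,X3) = 0.17 × 0.97 × 0.95 = 0.1567
σ²_T = Σσ²ᵢ + 2·Σσ_ij = 3.1659 + 2 × 0.9597 = 5.0853
α = (3/2)·(1 − 3.1659/5.0853) = 0.566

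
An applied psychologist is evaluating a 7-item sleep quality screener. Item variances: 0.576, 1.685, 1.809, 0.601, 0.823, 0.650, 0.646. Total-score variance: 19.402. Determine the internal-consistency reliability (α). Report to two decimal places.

ΣVar(i) = 0.576 + 1.685 + 1.809 + 0.601 + 0.823 + 0.650 + 0.646 = 6.790
α = (k/(k−1))·(1 − ΣVar(i)/σ²_T) = (7/6)·(1 − 6.790/19.402) = 0.76

α = 0.76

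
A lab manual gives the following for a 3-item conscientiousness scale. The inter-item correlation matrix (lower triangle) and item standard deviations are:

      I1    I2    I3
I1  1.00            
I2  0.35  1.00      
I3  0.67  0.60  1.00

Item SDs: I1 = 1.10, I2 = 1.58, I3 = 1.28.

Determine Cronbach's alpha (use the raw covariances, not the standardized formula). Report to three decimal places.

Σσ²ᵢ = 1.10² + 1.58² + 1.28² = 5.3448
Covariances σ_ij = r_ij · s_i · s_j:
  σ(I1,I2) = 0.35 × 1.10 × 1.58 = 0.6083
  σ(I1,I3) = 0.67 × 1.10 × 1.28 = 0.9434
  σ(I2,I3) = 0.60 × 1.58 × 1.28 = 1.2134
σ²_T = Σσ²ᵢ + 2·Σσ_ij = 5.3448 + 2 × 2.7651 = 10.8750
α = (3/2)·(1 − 5.3448/10.8750) = 0.763

Cronbach's alpha = 0.763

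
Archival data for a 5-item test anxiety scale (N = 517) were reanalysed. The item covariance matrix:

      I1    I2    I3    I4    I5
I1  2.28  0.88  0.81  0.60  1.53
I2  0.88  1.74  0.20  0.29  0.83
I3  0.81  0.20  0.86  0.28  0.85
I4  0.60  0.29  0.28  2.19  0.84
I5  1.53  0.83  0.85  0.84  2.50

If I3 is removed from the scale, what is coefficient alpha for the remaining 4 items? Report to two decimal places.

Remaining items: I1, I2, I4, I5 (k = 4).
Σσ²ᵢ = 2.28 + 1.74 + 2.19 + 2.50 = 8.71
total variance = 8.71 + 2 × 4.97 = 18.65
α (item deleted) = (4/3)·(1 − 8.71/18.65) = 0.71

coefficient alpha = 0.71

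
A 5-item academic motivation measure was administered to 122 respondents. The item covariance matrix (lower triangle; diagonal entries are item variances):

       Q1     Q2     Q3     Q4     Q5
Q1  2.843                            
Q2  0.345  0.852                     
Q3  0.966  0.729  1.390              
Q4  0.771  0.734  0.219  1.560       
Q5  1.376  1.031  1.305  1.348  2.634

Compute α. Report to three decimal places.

α = 0.819

Σσᵢ² = 2.843 + 0.852 + 1.390 + 1.560 + 2.634 = 9.279
Sum of off-diagonal covariances = 8.824
total variance = 9.279 + 2 × 8.824 = 26.927
α = (k/(k−1))·(1 − Σσᵢ²/total variance) = (5/4)·(1 − 9.279/26.927) = 0.819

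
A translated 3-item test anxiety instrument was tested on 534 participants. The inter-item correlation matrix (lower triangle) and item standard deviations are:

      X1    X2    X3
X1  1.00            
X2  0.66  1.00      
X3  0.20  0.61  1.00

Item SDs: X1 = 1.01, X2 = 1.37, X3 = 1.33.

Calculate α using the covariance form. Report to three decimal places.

Σσ²ᵢ = 1.01² + 1.37² + 1.33² = 4.6659
Covariances σ_ij = r_ij · s_i · s_j:
  σ(X1,X2) = 0.66 × 1.01 × 1.37 = 0.9132
  σ(X1,X3) = 0.20 × 1.01 × 1.33 = 0.2687
  σ(X2,X3) = 0.61 × 1.37 × 1.33 = 1.1115
σ²_T = Σσ²ᵢ + 2·Σσ_ij = 4.6659 + 2 × 2.2934 = 9.2527
α = (3/2)·(1 − 4.6659/9.2527) = 0.744

α = 0.744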